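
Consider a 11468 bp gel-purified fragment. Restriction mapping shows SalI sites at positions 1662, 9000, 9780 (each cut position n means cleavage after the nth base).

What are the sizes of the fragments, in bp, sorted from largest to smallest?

7338, 1688, 1662, 780 bp

Linear molecule, 3 cuts → 4 fragments:
  1662 − 0 = 1662 bp
  9000 − 1662 = 7338 bp
  9780 − 9000 = 780 bp
  11468 − 9780 = 1688 bp
Sorted largest to smallest: 7338, 1688, 1662, 780 bp.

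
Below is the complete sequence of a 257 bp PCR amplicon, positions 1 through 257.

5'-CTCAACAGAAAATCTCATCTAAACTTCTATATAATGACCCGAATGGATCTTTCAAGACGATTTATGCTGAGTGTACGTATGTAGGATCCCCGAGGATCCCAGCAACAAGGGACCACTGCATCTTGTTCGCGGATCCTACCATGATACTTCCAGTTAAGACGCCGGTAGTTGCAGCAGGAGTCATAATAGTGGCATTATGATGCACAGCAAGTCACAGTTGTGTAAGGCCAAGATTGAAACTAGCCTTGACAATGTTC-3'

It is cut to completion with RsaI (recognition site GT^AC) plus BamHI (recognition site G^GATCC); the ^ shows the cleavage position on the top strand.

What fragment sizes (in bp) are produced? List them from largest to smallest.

126, 74, 37, 10, 10 bp

The RsaI site (GTAC) starts at position 73.
RsaI cuts after base 2 of each site, so after position 74.
BamHI sites (GGATCC) start at positions 84, 94, 131.
BamHI cuts after the first base of each site, so after positions 84, 94, 131.
Combined cut positions: 74, 84, 94, 131.
Linear molecule, 4 cuts → 5 fragments:
  1–74 → 74 bp
  75–84 → 10 bp
  85–94 → 10 bp
  95–131 → 37 bp
  132–257 → 126 bp
Sorted largest to smallest: 126, 74, 37, 10, 10 bp.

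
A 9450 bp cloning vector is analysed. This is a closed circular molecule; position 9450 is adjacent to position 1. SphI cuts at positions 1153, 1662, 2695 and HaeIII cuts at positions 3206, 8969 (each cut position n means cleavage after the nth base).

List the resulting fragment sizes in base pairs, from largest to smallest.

5763, 1634, 1033, 511, 509 bp

Combined cut positions (sorted): 1153, 1662, 2695, 3206, 8969.
Circular molecule, 5 cuts → 5 fragments:
  1662 − 1153 = 509 bp
  2695 − 1662 = 1033 bp
  3206 − 2695 = 511 bp
  8969 − 3206 = 5763 bp
  wrap: 9450 − 8969 + 1153 = 1634 bp
Sorted largest to smallest: 5763, 1634, 1033, 511, 509 bp.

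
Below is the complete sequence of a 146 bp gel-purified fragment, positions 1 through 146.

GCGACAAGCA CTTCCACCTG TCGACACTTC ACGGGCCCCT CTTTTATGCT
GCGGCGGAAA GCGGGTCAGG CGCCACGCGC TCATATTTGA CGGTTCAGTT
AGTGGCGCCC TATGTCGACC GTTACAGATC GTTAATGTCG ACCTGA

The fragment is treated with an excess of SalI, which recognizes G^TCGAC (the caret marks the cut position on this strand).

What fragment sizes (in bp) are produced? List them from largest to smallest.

SalI sites (GTCGAC) start at positions 20, 114, 137.
SalI cuts after the first base of each site, so after positions 20, 114, 137.
Linear molecule, 3 cuts → 4 fragments:
  1–20 → 20 bp
  21–114 → 94 bp
  115–137 → 23 bp
  138–146 → 9 bp
Sorted largest to smallest: 94, 23, 20, 9 bp.

94, 23, 20, 9 bp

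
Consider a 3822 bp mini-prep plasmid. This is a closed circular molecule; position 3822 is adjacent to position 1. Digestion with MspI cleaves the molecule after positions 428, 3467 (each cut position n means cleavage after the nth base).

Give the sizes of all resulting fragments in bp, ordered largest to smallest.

3039, 783 bp

Circular molecule, 2 cuts → 2 fragments:
  3467 − 428 = 3039 bp
  wrap: 3822 − 3467 + 428 = 783 bp
Sorted largest to smallest: 3039, 783 bp.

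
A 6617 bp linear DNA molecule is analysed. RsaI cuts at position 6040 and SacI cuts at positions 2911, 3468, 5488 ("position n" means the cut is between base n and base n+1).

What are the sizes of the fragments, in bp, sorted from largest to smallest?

Combined cut positions (sorted): 2911, 3468, 5488, 6040.
Linear molecule, 4 cuts → 5 fragments:
  2911 − 0 = 2911 bp
  3468 − 2911 = 557 bp
  5488 − 3468 = 2020 bp
  6040 − 5488 = 552 bp
  6617 − 6040 = 577 bp
Sorted largest to smallest: 2911, 2020, 577, 557, 552 bp.

2911, 2020, 577, 557, 552 bp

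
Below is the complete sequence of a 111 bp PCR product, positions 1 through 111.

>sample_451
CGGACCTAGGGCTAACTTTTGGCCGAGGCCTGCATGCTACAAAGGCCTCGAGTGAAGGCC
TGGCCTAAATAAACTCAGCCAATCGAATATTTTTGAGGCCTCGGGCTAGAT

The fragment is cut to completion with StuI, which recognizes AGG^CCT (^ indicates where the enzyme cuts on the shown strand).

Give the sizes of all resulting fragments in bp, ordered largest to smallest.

40, 28, 17, 13, 13 bp

StuI sites (AGGCCT) start at positions 26, 43, 56, 96.
StuI cuts after base 3 of each site, so after positions 28, 45, 58, 98.
Linear molecule, 4 cuts → 5 fragments:
  1–28 → 28 bp
  29–45 → 17 bp
  46–58 → 13 bp
  59–98 → 40 bp
  99–111 → 13 bp
Sorted largest to smallest: 40, 28, 17, 13, 13 bp.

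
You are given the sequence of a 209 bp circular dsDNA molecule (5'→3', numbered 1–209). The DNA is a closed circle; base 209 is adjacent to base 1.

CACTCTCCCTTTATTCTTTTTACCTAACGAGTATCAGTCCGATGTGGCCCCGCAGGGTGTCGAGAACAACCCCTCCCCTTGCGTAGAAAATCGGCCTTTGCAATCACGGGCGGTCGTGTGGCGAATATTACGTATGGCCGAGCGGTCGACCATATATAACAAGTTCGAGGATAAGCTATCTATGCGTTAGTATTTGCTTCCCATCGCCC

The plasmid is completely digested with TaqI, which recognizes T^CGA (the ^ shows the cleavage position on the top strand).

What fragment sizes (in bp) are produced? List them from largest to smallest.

TaqI sites (TCGA) start at positions 60, 146, 165.
TaqI cuts after the first base of each site, so after positions 60, 146, 165.
Circular molecule, 3 cuts → 3 fragments:
  61–146 → 86 bp
  147–165 → 19 bp
  166–209 then 1–60 → 44 + 60 = 104 bp
Sorted largest to smallest: 104, 86, 19 bp.

104, 86, 19 bp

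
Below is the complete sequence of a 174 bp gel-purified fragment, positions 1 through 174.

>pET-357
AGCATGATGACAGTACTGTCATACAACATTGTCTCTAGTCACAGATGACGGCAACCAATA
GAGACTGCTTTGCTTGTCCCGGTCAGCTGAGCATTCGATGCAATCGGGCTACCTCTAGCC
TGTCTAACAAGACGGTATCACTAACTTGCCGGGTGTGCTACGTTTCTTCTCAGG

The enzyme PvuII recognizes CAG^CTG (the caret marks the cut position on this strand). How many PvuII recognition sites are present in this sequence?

1

CAGCTG occurs starting at position 84.
PvuII cuts at 1 site.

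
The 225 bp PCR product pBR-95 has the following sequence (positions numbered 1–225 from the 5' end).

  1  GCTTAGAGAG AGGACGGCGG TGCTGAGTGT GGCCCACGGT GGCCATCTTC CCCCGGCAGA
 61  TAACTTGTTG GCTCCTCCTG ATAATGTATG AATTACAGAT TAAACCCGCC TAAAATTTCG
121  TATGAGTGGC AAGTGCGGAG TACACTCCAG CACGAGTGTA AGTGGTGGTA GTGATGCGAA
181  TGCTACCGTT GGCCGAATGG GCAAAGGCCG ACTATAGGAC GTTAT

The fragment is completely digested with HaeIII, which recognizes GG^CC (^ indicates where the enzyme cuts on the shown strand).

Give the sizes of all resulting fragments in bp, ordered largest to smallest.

HaeIII sites (GGCC) start at positions 31, 41, 191, 206.
HaeIII cuts after base 2 of each site, so after positions 32, 42, 192, 207.
Linear molecule, 4 cuts → 5 fragments:
  1–32 → 32 bp
  33–42 → 10 bp
  43–192 → 150 bp
  193–207 → 15 bp
  208–225 → 18 bp
Sorted largest to smallest: 150, 32, 18, 15, 10 bp.

150, 32, 18, 15, 10 bp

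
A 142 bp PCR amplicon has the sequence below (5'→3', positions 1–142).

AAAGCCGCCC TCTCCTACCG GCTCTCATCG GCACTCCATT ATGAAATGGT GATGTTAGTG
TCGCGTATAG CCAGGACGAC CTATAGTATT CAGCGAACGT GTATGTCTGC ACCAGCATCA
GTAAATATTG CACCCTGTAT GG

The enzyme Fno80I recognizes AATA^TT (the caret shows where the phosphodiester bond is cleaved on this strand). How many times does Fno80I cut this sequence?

AATATT occurs starting at position 124.
Fno80I cuts at 1 site.

1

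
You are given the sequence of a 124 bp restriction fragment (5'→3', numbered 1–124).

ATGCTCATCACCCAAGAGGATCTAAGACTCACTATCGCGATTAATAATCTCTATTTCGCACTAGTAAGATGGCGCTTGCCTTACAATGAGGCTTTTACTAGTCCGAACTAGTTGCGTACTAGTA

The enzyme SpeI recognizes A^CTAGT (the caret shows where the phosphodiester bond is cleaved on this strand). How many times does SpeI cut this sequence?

4

ACTAGT occurs starting at positions 60, 97, 107, 118.
SpeI cuts at 4 sites.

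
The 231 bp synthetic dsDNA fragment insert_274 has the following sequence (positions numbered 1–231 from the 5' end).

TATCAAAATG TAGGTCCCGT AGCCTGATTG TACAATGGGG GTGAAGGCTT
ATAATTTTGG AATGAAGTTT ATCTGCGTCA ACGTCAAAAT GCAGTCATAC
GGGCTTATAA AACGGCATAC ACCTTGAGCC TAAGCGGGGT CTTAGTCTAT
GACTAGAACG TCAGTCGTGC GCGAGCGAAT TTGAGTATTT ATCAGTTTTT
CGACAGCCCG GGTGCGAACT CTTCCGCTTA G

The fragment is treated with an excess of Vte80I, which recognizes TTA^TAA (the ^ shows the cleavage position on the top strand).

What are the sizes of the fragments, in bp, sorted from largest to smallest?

124, 56, 51 bp

Vte80I sites (TTATAA) start at positions 49, 105.
Vte80I cuts after base 3 of each site, so after positions 51, 107.
Linear molecule, 2 cuts → 3 fragments:
  1–51 → 51 bp
  52–107 → 56 bp
  108–231 → 124 bp
Sorted largest to smallest: 124, 56, 51 bp.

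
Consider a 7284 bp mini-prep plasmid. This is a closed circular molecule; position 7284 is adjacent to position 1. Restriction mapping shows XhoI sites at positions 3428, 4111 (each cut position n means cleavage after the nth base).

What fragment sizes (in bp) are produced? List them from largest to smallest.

6601, 683 bp

Circular molecule, 2 cuts → 2 fragments:
  4111 − 3428 = 683 bp
  wrap: 7284 − 4111 + 3428 = 6601 bp
Sorted largest to smallest: 6601, 683 bp.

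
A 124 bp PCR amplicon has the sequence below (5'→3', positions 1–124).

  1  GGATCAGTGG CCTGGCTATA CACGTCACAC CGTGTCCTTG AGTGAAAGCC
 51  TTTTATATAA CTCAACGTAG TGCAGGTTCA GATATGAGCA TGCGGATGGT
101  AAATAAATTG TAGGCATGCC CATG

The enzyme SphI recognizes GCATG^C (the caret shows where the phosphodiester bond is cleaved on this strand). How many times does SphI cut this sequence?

2

GCATGC occurs starting at positions 88, 114.
SphI cuts at 2 sites.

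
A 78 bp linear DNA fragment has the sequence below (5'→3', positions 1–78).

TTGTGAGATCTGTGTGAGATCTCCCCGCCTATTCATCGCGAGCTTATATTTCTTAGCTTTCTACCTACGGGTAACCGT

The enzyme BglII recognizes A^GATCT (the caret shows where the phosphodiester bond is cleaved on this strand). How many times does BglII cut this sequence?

AGATCT occurs starting at positions 6, 17.
BglII cuts at 2 sites.

2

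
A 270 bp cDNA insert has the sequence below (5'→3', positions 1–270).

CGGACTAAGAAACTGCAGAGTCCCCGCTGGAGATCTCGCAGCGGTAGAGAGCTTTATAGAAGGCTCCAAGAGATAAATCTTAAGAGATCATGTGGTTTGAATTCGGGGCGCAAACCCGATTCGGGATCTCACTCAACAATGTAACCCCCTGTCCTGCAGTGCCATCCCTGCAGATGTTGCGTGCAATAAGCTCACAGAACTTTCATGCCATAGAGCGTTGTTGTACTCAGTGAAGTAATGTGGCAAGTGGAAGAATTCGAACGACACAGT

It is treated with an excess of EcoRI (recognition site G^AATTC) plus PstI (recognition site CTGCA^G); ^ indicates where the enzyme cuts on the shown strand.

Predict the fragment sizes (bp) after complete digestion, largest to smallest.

82, 81, 59, 17, 17, 14 bp

EcoRI sites (GAATTC) start at positions 99, 253.
EcoRI cuts after the first base of each site, so after positions 99, 253.
PstI sites (CTGCAG) start at positions 13, 154, 168.
PstI cuts after base 5 of each site (before the last base), so after positions 17, 158, 172.
Combined cut positions: 17, 99, 158, 172, 253.
Linear molecule, 5 cuts → 6 fragments:
  1–17 → 17 bp
  18–99 → 82 bp
  100–158 → 59 bp
  159–172 → 14 bp
  173–253 → 81 bp
  254–270 → 17 bp
Sorted largest to smallest: 82, 81, 59, 17, 17, 14 bp.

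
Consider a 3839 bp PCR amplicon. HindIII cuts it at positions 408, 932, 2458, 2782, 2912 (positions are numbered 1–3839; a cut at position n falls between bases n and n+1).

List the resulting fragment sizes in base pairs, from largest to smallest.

1526, 927, 524, 408, 324, 130 bp

Linear molecule, 5 cuts → 6 fragments:
  408 − 0 = 408 bp
  932 − 408 = 524 bp
  2458 − 932 = 1526 bp
  2782 − 2458 = 324 bp
  2912 − 2782 = 130 bp
  3839 − 2912 = 927 bp
Sorted largest to smallest: 1526, 927, 524, 408, 324, 130 bp.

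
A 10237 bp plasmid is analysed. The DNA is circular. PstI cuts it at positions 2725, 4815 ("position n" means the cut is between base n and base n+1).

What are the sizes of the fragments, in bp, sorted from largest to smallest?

8147, 2090 bp

Circular molecule, 2 cuts → 2 fragments:
  4815 − 2725 = 2090 bp
  wrap: 10237 − 4815 + 2725 = 8147 bp
Sorted largest to smallest: 8147, 2090 bp.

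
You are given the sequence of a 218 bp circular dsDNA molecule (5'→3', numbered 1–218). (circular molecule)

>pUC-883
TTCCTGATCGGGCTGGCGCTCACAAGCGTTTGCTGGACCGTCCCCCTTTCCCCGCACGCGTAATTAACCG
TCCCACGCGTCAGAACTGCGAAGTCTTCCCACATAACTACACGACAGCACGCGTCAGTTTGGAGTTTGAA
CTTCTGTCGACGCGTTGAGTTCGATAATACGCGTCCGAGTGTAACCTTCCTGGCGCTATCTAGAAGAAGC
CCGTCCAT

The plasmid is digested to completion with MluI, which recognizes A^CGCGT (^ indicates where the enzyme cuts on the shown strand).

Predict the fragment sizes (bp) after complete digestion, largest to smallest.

MluI sites (ACGCGT) start at positions 56, 75, 119, 150, 169.
MluI cuts after the first base of each site, so after positions 56, 75, 119, 150, 169.
Circular molecule, 5 cuts → 5 fragments:
  57–75 → 19 bp
  76–119 → 44 bp
  120–150 → 31 bp
  151–169 → 19 bp
  170–218 then 1–56 → 49 + 56 = 105 bp
Sorted largest to smallest: 105, 44, 31, 19, 19 bp.

105, 44, 31, 19, 19 bp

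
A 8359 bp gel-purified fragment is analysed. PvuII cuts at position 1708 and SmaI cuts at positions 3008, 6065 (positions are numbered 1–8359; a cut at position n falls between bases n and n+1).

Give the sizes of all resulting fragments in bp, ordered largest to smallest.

Combined cut positions (sorted): 1708, 3008, 6065.
Linear molecule, 3 cuts → 4 fragments:
  1708 − 0 = 1708 bp
  3008 − 1708 = 1300 bp
  6065 − 3008 = 3057 bp
  8359 − 6065 = 2294 bp
Sorted largest to smallest: 3057, 2294, 1708, 1300 bp.

3057, 2294, 1708, 1300 bp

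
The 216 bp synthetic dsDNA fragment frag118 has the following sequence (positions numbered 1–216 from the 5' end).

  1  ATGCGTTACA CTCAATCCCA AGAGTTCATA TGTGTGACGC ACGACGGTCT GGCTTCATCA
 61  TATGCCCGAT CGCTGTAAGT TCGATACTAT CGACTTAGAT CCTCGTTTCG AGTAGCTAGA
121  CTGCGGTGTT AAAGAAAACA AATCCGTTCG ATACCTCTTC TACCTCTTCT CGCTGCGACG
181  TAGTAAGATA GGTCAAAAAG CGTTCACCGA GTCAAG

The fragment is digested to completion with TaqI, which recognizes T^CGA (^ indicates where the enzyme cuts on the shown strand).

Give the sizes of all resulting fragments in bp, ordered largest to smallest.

TaqI sites (TCGA) start at positions 81, 90, 108, 148.
TaqI cuts after the first base of each site, so after positions 81, 90, 108, 148.
Linear molecule, 4 cuts → 5 fragments:
  1–81 → 81 bp
  82–90 → 9 bp
  91–108 → 18 bp
  109–148 → 40 bp
  149–216 → 68 bp
Sorted largest to smallest: 81, 68, 40, 18, 9 bp.

81, 68, 40, 18, 9 bp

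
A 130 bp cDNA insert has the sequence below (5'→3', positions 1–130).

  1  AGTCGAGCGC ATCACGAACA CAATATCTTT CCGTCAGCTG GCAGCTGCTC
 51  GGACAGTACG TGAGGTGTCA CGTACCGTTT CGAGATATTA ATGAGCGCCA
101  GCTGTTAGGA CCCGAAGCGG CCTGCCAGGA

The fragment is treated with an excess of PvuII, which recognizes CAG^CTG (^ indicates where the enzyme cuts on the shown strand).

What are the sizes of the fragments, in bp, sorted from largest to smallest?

PvuII sites (CAGCTG) start at positions 35, 42, 99.
PvuII cuts after base 3 of each site, so after positions 37, 44, 101.
Linear molecule, 3 cuts → 4 fragments:
  1–37 → 37 bp
  38–44 → 7 bp
  45–101 → 57 bp
  102–130 → 29 bp
Sorted largest to smallest: 57, 37, 29, 7 bp.

57, 37, 29, 7 bp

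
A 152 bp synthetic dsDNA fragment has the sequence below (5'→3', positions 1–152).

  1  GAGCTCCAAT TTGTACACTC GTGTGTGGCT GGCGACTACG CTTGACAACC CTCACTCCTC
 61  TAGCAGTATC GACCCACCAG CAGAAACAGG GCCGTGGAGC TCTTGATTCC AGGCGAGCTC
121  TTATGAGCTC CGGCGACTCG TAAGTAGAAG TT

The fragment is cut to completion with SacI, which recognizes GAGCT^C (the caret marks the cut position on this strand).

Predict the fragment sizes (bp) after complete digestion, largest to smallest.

96, 23, 18, 10, 5 bp

SacI sites (GAGCTC) start at positions 1, 97, 115, 125.
SacI cuts after base 5 of each site (before the last base), so after positions 5, 101, 119, 129.
Linear molecule, 4 cuts → 5 fragments:
  1–5 → 5 bp
  6–101 → 96 bp
  102–119 → 18 bp
  120–129 → 10 bp
  130–152 → 23 bp
Sorted largest to smallest: 96, 23, 18, 10, 5 bp.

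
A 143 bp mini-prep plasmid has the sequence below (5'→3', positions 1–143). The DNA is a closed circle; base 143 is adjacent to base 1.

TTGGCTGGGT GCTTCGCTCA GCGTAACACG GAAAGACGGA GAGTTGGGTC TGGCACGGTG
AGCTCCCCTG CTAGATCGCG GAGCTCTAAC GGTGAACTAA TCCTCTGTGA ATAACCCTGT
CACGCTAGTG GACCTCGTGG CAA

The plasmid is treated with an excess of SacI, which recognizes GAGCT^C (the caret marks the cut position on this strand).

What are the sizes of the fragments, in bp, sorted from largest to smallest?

SacI sites (GAGCTC) start at positions 60, 81.
SacI cuts after base 5 of each site (before the last base), so after positions 64, 85.
Circular molecule, 2 cuts → 2 fragments:
  65–85 → 21 bp
  86–143 then 1–64 → 58 + 64 = 122 bp
Sorted largest to smallest: 122, 21 bp.

122, 21 bp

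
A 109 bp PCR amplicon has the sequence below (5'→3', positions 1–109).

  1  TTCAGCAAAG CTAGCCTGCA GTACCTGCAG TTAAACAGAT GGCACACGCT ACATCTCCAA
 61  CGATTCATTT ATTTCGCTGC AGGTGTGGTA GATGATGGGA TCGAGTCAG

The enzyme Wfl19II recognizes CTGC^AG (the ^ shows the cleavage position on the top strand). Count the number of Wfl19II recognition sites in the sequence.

CTGCAG occurs starting at positions 16, 25, 77.
Wfl19II cuts at 3 sites.

3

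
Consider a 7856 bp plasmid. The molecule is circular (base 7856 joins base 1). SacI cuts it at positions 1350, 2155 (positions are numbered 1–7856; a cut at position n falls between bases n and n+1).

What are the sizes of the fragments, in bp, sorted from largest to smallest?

7051, 805 bp

Circular molecule, 2 cuts → 2 fragments:
  2155 − 1350 = 805 bp
  wrap: 7856 − 2155 + 1350 = 7051 bp
Sorted largest to smallest: 7051, 805 bp.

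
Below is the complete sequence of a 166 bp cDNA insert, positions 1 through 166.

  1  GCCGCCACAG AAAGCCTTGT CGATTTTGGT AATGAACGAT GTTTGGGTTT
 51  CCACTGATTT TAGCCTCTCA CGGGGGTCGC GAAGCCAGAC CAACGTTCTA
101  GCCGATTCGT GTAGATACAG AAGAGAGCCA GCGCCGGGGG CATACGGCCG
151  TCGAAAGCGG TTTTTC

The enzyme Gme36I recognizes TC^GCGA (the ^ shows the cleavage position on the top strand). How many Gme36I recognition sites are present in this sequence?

1

TCGCGA occurs starting at position 77.
Gme36I cuts at 1 site.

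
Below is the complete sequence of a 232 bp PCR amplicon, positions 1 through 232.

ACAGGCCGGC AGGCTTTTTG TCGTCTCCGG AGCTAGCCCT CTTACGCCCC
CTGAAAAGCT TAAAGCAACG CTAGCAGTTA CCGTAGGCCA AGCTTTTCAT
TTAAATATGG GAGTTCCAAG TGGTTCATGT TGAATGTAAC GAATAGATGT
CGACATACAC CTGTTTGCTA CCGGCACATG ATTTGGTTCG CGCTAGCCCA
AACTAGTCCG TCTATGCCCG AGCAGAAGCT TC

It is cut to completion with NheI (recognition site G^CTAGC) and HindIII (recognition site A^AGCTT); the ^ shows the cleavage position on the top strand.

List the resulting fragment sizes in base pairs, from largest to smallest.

102, 34, 32, 24, 20, 14, 6 bp

NheI sites (GCTAGC) start at positions 32, 70, 192.
NheI cuts after the first base of each site, so after positions 32, 70, 192.
HindIII sites (AAGCTT) start at positions 56, 90, 226.
HindIII cuts after the first base of each site, so after positions 56, 90, 226.
Combined cut positions: 32, 56, 70, 90, 192, 226.
Linear molecule, 6 cuts → 7 fragments:
  1–32 → 32 bp
  33–56 → 24 bp
  57–70 → 14 bp
  71–90 → 20 bp
  91–192 → 102 bp
  193–226 → 34 bp
  227–232 → 6 bp
Sorted largest to smallest: 102, 34, 32, 24, 20, 14, 6 bp.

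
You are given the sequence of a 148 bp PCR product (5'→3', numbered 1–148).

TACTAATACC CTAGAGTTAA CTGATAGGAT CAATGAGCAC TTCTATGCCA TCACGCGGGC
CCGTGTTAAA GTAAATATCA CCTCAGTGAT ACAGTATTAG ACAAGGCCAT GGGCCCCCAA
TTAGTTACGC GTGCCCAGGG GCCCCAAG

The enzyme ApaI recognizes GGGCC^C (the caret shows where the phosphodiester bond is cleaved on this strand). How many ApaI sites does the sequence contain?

3

GGGCCC occurs starting at positions 57, 111, 139.
ApaI cuts at 3 sites.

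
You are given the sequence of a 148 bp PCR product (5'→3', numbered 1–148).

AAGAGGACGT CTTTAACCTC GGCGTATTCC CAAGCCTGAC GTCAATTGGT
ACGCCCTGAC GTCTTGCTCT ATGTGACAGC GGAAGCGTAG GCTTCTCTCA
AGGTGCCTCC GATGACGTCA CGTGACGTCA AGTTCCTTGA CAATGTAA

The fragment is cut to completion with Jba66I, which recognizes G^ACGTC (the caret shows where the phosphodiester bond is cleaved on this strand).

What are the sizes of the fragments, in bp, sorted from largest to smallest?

56, 32, 24, 20, 10, 6 bp

Jba66I sites (GACGTC) start at positions 6, 38, 58, 114, 124.
Jba66I cuts after the first base of each site, so after positions 6, 38, 58, 114, 124.
Linear molecule, 5 cuts → 6 fragments:
  1–6 → 6 bp
  7–38 → 32 bp
  39–58 → 20 bp
  59–114 → 56 bp
  115–124 → 10 bp
  125–148 → 24 bp
Sorted largest to smallest: 56, 32, 24, 20, 10, 6 bp.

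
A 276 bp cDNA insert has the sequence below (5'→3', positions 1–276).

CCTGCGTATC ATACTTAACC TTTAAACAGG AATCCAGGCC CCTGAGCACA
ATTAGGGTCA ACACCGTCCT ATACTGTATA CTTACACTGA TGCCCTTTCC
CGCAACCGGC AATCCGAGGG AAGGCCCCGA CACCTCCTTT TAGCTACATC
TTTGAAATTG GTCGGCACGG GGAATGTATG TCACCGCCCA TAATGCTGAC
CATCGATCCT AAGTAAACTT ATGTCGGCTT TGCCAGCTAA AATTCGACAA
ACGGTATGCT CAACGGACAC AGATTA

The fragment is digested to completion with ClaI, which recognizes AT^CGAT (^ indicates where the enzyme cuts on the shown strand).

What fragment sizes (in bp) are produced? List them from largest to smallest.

203, 73 bp

The ClaI site (ATCGAT) starts at position 202.
ClaI cuts after base 2 of each site, so after position 203.
Linear molecule, 1 cut → 2 fragments:
  1–203 → 203 bp
  204–276 → 73 bp
Sorted largest to smallest: 203, 73 bp.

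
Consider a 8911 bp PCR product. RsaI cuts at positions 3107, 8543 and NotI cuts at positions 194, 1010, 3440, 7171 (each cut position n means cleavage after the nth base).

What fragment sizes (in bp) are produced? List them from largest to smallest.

3731, 2097, 1372, 816, 368, 333, 194 bp

Combined cut positions (sorted): 194, 1010, 3107, 3440, 7171, 8543.
Linear molecule, 6 cuts → 7 fragments:
  194 − 0 = 194 bp
  1010 − 194 = 816 bp
  3107 − 1010 = 2097 bp
  3440 − 3107 = 333 bp
  7171 − 3440 = 3731 bp
  8543 − 7171 = 1372 bp
  8911 − 8543 = 368 bp
Sorted largest to smallest: 3731, 2097, 1372, 816, 368, 333, 194 bp.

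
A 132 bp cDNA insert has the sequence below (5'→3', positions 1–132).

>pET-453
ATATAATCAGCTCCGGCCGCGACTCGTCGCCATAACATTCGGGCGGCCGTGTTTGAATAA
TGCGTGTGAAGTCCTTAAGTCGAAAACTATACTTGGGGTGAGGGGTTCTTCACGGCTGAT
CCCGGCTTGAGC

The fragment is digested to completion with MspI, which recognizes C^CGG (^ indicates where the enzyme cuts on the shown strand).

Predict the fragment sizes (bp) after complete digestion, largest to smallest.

MspI sites (CCGG) start at positions 13, 122.
MspI cuts after the first base of each site, so after positions 13, 122.
Linear molecule, 2 cuts → 3 fragments:
  1–13 → 13 bp
  14–122 → 109 bp
  123–132 → 10 bp
Sorted largest to smallest: 109, 13, 10 bp.

109, 13, 10 bp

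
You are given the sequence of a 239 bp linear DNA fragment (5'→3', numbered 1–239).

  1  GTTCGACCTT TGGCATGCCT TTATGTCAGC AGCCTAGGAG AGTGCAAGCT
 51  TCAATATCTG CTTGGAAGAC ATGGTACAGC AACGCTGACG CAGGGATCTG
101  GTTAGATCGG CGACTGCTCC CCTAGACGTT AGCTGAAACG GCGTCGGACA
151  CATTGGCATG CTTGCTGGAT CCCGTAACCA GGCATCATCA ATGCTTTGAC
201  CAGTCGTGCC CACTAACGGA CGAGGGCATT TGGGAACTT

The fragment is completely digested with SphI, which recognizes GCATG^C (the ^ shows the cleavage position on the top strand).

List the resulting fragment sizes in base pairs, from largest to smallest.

143, 79, 17 bp

SphI sites (GCATGC) start at positions 13, 156.
SphI cuts after base 5 of each site (before the last base), so after positions 17, 160.
Linear molecule, 2 cuts → 3 fragments:
  1–17 → 17 bp
  18–160 → 143 bp
  161–239 → 79 bp
Sorted largest to smallest: 143, 79, 17 bp.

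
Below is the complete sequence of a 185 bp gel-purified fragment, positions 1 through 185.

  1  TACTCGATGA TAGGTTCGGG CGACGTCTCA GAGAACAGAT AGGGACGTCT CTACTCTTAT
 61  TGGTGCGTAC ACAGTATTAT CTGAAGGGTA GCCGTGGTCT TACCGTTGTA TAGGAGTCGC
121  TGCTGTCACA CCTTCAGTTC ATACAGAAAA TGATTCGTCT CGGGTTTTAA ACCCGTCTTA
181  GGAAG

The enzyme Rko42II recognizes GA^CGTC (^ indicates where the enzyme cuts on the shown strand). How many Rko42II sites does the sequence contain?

2

GACGTC occurs starting at positions 22, 44.
Rko42II cuts at 2 sites.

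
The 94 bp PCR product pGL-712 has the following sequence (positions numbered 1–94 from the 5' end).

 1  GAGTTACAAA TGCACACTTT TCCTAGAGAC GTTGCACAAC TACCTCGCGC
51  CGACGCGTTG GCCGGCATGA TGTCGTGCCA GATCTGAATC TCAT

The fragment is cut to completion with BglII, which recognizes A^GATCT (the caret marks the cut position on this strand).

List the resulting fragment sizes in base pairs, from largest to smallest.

80, 14 bp

The BglII site (AGATCT) starts at position 80.
BglII cuts after the first base of each site, so after position 80.
Linear molecule, 1 cut → 2 fragments:
  1–80 → 80 bp
  81–94 → 14 bp
Sorted largest to smallest: 80, 14 bp.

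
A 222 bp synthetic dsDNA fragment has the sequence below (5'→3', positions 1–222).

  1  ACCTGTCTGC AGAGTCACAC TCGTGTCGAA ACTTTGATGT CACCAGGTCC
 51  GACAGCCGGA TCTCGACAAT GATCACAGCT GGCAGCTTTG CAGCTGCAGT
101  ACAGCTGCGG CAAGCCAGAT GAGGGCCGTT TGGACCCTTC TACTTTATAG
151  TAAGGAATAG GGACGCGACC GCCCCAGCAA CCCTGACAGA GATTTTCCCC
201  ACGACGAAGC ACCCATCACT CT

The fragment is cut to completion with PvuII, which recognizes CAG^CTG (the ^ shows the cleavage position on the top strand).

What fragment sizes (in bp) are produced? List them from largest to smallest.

PvuII sites (CAGCTG) start at positions 76, 91, 102.
PvuII cuts after base 3 of each site, so after positions 78, 93, 104.
Linear molecule, 3 cuts → 4 fragments:
  1–78 → 78 bp
  79–93 → 15 bp
  94–104 → 11 bp
  105–222 → 118 bp
Sorted largest to smallest: 118, 78, 15, 11 bp.

118, 78, 15, 11 bp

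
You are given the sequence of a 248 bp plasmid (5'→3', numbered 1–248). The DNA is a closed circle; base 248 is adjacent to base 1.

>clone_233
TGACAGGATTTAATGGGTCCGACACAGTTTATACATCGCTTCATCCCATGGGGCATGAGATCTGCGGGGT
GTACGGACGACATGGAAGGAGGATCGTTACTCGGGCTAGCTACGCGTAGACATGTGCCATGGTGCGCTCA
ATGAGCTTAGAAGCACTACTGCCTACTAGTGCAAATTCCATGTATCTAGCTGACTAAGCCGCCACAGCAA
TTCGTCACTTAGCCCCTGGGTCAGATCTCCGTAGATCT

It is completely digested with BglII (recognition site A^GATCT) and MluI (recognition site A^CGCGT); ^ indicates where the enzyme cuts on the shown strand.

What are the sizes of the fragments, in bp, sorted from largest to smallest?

121, 63, 54, 10 bp

BglII sites (AGATCT) start at positions 58, 233, 243.
BglII cuts after the first base of each site, so after positions 58, 233, 243.
The MluI site (ACGCGT) starts at position 112.
MluI cuts after the first base of each site, so after position 112.
Combined cut positions: 58, 112, 233, 243.
Circular molecule, 4 cuts → 4 fragments:
  59–112 → 54 bp
  113–233 → 121 bp
  234–243 → 10 bp
  244–248 then 1–58 → 5 + 58 = 63 bp
Sorted largest to smallest: 121, 63, 54, 10 bp.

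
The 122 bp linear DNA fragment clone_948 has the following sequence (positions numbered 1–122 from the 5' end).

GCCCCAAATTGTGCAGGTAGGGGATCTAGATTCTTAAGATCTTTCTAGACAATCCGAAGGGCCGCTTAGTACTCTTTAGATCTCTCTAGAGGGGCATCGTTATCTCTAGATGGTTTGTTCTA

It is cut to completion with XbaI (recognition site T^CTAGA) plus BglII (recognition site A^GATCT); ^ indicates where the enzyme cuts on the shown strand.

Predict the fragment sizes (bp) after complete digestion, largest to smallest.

34, 25, 20, 17, 12, 7, 7 bp

XbaI sites (TCTAGA) start at positions 25, 44, 85, 105.
XbaI cuts after the first base of each site, so after positions 25, 44, 85, 105.
BglII sites (AGATCT) start at positions 37, 78.
BglII cuts after the first base of each site, so after positions 37, 78.
Combined cut positions: 25, 37, 44, 78, 85, 105.
Linear molecule, 6 cuts → 7 fragments:
  1–25 → 25 bp
  26–37 → 12 bp
  38–44 → 7 bp
  45–78 → 34 bp
  79–85 → 7 bp
  86–105 → 20 bp
  106–122 → 17 bp
Sorted largest to smallest: 34, 25, 20, 17, 12, 7, 7 bp.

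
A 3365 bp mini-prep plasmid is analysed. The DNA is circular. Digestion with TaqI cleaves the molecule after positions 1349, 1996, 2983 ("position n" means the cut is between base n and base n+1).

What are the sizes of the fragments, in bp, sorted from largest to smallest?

1731, 987, 647 bp

Circular molecule, 3 cuts → 3 fragments:
  1996 − 1349 = 647 bp
  2983 − 1996 = 987 bp
  wrap: 3365 − 2983 + 1349 = 1731 bp
Sorted largest to smallest: 1731, 987, 647 bp.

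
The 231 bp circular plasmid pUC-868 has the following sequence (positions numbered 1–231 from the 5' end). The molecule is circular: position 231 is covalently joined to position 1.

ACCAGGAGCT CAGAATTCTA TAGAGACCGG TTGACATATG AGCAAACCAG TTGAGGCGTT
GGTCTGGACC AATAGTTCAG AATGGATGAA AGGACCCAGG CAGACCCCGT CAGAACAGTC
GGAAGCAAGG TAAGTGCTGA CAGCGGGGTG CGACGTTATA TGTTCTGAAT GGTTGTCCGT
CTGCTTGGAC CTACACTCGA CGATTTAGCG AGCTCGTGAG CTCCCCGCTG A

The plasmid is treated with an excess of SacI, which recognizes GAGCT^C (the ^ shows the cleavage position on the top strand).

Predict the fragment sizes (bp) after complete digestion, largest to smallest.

204, 19, 8 bp

SacI sites (GAGCTC) start at positions 6, 210, 218.
SacI cuts after base 5 of each site (before the last base), so after positions 10, 214, 222.
Circular molecule, 3 cuts → 3 fragments:
  11–214 → 204 bp
  215–222 → 8 bp
  223–231 then 1–10 → 9 + 10 = 19 bp
Sorted largest to smallest: 204, 19, 8 bp.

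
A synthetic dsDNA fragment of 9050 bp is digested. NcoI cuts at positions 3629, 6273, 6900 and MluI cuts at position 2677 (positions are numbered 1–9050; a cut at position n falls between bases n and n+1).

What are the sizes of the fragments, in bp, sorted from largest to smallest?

2677, 2644, 2150, 952, 627 bp

Combined cut positions (sorted): 2677, 3629, 6273, 6900.
Linear molecule, 4 cuts → 5 fragments:
  2677 − 0 = 2677 bp
  3629 − 2677 = 952 bp
  6273 − 3629 = 2644 bp
  6900 − 6273 = 627 bp
  9050 − 6900 = 2150 bp
Sorted largest to smallest: 2677, 2644, 2150, 952, 627 bp.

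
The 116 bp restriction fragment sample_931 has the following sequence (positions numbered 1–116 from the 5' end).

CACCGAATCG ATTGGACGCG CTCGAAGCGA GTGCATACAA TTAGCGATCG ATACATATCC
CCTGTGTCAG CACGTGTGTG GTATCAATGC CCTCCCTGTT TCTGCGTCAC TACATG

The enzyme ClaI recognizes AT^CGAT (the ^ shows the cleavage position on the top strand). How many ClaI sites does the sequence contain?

ATCGAT occurs starting at positions 7, 47.
ClaI cuts at 2 sites.

2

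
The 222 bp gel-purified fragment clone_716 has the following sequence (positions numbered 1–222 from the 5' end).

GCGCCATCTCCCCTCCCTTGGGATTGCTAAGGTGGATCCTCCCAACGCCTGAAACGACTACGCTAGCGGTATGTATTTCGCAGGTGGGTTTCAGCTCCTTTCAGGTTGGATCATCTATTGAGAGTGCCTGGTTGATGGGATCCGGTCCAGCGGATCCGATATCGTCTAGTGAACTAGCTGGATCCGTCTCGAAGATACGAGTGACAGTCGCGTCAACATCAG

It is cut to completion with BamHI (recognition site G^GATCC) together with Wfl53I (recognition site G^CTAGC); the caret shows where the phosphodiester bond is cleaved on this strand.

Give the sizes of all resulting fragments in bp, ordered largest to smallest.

76, 42, 34, 28, 28, 14 bp

BamHI sites (GGATCC) start at positions 34, 138, 152, 180.
BamHI cuts after the first base of each site, so after positions 34, 138, 152, 180.
The Wfl53I site (GCTAGC) starts at position 62.
Wfl53I cuts after the first base of each site, so after position 62.
Combined cut positions: 34, 62, 138, 152, 180.
Linear molecule, 5 cuts → 6 fragments:
  1–34 → 34 bp
  35–62 → 28 bp
  63–138 → 76 bp
  139–152 → 14 bp
  153–180 → 28 bp
  181–222 → 42 bp
Sorted largest to smallest: 76, 42, 34, 28, 28, 14 bp.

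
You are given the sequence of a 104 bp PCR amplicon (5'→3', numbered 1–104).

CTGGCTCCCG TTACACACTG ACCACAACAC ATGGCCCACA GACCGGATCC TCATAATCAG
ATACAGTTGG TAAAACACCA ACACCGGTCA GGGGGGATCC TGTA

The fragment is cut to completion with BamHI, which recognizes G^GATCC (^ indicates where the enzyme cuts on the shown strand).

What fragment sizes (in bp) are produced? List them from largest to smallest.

50, 45, 9 bp

BamHI sites (GGATCC) start at positions 45, 95.
BamHI cuts after the first base of each site, so after positions 45, 95.
Linear molecule, 2 cuts → 3 fragments:
  1–45 → 45 bp
  46–95 → 50 bp
  96–104 → 9 bp
Sorted largest to smallest: 50, 45, 9 bp.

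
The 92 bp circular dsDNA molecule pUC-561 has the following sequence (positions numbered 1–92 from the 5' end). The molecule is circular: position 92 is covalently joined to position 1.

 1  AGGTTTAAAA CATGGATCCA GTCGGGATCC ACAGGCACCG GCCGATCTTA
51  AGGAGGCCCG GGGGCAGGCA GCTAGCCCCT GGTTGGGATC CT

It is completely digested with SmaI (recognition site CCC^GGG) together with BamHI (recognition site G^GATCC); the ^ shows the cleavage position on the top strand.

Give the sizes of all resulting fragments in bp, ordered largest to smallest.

34, 27, 20, 11 bp

The SmaI site (CCCGGG) starts at position 57.
SmaI cuts after base 3 of each site, so after position 59.
BamHI sites (GGATCC) start at positions 14, 25, 86.
BamHI cuts after the first base of each site, so after positions 14, 25, 86.
Combined cut positions: 14, 25, 59, 86.
Circular molecule, 4 cuts → 4 fragments:
  15–25 → 11 bp
  26–59 → 34 bp
  60–86 → 27 bp
  87–92 then 1–14 → 6 + 14 = 20 bp
Sorted largest to smallest: 34, 27, 20, 11 bp.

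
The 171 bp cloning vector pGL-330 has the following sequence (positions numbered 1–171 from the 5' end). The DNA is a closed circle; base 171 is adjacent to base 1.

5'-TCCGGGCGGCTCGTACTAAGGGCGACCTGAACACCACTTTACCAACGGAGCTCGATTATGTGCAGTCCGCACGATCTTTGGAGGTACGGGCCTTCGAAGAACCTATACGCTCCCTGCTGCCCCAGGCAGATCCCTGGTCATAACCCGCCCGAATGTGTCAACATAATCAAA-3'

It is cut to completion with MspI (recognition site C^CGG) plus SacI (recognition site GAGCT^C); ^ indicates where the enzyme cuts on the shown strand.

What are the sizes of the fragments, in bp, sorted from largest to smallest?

121, 50 bp

The MspI site (CCGG) starts at position 2.
MspI cuts after the first base of each site, so after position 2.
The SacI site (GAGCTC) starts at position 48.
SacI cuts after base 5 of each site (before the last base), so after position 52.
Combined cut positions: 2, 52.
Circular molecule, 2 cuts → 2 fragments:
  3–52 → 50 bp
  53–171 then 1–2 → 119 + 2 = 121 bp
Sorted largest to smallest: 121, 50 bp.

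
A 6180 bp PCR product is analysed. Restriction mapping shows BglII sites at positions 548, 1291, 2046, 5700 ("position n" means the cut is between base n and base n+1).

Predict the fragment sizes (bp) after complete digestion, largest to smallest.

Linear molecule, 4 cuts → 5 fragments:
  548 − 0 = 548 bp
  1291 − 548 = 743 bp
  2046 − 1291 = 755 bp
  5700 − 2046 = 3654 bp
  6180 − 5700 = 480 bp
Sorted largest to smallest: 3654, 755, 743, 548, 480 bp.

3654, 755, 743, 548, 480 bp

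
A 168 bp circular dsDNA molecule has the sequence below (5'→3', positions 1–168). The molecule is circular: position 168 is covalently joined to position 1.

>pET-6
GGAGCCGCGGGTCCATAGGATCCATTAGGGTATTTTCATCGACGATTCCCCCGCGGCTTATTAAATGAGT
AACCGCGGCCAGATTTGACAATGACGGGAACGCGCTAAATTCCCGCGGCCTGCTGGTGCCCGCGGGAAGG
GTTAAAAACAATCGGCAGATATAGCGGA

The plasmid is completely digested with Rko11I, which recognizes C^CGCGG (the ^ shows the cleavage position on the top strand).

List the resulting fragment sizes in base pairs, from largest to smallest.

46, 43, 40, 22, 17 bp

Rko11I sites (CCGCGG) start at positions 5, 51, 73, 113, 130.
Rko11I cuts after the first base of each site, so after positions 5, 51, 73, 113, 130.
Circular molecule, 5 cuts → 5 fragments:
  6–51 → 46 bp
  52–73 → 22 bp
  74–113 → 40 bp
  114–130 → 17 bp
  131–168 then 1–5 → 38 + 5 = 43 bp
Sorted largest to smallest: 46, 43, 40, 22, 17 bp.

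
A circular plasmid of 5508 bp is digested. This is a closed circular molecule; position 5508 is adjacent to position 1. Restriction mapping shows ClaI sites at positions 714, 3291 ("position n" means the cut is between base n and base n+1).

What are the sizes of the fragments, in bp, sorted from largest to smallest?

Circular molecule, 2 cuts → 2 fragments:
  3291 − 714 = 2577 bp
  wrap: 5508 − 3291 + 714 = 2931 bp
Sorted largest to smallest: 2931, 2577 bp.

2931, 2577 bp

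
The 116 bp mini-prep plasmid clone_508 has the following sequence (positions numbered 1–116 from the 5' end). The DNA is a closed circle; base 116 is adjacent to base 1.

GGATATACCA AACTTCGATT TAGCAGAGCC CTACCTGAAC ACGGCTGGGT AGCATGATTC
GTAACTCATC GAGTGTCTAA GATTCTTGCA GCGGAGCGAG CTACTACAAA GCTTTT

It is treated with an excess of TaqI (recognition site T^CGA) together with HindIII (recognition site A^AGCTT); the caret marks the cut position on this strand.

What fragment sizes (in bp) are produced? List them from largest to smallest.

54, 40, 22 bp

TaqI sites (TCGA) start at positions 15, 69.
TaqI cuts after the first base of each site, so after positions 15, 69.
The HindIII site (AAGCTT) starts at position 109.
HindIII cuts after the first base of each site, so after position 109.
Combined cut positions: 15, 69, 109.
Circular molecule, 3 cuts → 3 fragments:
  16–69 → 54 bp
  70–109 → 40 bp
  110–116 then 1–15 → 7 + 15 = 22 bp
Sorted largest to smallest: 54, 40, 22 bp.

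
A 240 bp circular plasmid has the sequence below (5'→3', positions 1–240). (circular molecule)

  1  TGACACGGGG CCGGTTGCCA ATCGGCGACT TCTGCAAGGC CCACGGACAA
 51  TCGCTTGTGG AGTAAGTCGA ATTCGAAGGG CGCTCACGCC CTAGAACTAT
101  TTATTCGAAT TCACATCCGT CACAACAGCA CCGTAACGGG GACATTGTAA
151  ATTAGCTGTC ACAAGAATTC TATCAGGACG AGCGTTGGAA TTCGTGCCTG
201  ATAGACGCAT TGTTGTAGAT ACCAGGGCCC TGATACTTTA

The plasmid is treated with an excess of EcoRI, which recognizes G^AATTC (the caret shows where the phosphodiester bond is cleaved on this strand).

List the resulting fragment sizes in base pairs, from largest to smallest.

EcoRI sites (GAATTC) start at positions 69, 107, 165, 188.
EcoRI cuts after the first base of each site, so after positions 69, 107, 165, 188.
Circular molecule, 4 cuts → 4 fragments:
  70–107 → 38 bp
  108–165 → 58 bp
  166–188 → 23 bp
  189–240 then 1–69 → 52 + 69 = 121 bp
Sorted largest to smallest: 121, 58, 38, 23 bp.

121, 58, 38, 23 bp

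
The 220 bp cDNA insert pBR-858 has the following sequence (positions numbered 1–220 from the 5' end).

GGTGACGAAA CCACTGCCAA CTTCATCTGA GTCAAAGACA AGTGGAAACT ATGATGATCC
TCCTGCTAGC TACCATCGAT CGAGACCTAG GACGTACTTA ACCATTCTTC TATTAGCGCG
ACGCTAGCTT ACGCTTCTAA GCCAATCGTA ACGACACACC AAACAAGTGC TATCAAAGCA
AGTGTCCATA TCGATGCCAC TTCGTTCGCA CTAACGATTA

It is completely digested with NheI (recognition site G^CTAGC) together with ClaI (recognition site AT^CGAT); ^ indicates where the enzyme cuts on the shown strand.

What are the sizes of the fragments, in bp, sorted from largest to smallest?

68, 65, 47, 29, 11 bp

NheI sites (GCTAGC) start at positions 65, 123.
NheI cuts after the first base of each site, so after positions 65, 123.
ClaI sites (ATCGAT) start at positions 75, 190.
ClaI cuts after base 2 of each site, so after positions 76, 191.
Combined cut positions: 65, 76, 123, 191.
Linear molecule, 4 cuts → 5 fragments:
  1–65 → 65 bp
  66–76 → 11 bp
  77–123 → 47 bp
  124–191 → 68 bp
  192–220 → 29 bp
Sorted largest to smallest: 68, 65, 47, 29, 11 bp.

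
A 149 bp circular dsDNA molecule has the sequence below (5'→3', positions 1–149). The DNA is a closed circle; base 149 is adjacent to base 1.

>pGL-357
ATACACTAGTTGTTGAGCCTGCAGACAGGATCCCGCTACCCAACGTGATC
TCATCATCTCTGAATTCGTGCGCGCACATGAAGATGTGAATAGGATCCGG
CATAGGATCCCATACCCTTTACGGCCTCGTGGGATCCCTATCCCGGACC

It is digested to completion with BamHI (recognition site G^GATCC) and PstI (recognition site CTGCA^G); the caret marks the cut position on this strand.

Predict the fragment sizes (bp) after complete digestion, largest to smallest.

BamHI sites (GGATCC) start at positions 28, 93, 105, 132.
BamHI cuts after the first base of each site, so after positions 28, 93, 105, 132.
The PstI site (CTGCAG) starts at position 19.
PstI cuts after base 5 of each site (before the last base), so after position 23.
Combined cut positions: 23, 28, 93, 105, 132.
Circular molecule, 5 cuts → 5 fragments:
  24–28 → 5 bp
  29–93 → 65 bp
  94–105 → 12 bp
  106–132 → 27 bp
  133–149 then 1–23 → 17 + 23 = 40 bp
Sorted largest to smallest: 65, 40, 27, 12, 5 bp.

65, 40, 27, 12, 5 bp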